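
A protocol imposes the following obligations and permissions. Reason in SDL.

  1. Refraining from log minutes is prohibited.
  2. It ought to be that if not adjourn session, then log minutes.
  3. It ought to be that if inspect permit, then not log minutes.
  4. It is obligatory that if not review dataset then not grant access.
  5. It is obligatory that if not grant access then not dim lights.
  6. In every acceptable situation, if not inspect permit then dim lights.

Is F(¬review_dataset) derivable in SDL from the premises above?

Yes

Premise 1 is F(¬log_minutes), i.e. O(log_minutes).
Premise 3, O(inspect_permit → ¬log_minutes), contraposes to O(log_minutes → ¬inspect_permit); with O(log_minutes) we get O(¬inspect_permit).
From O(¬inspect_permit) and premise 6, O(¬inspect_permit → dim_lights), we obtain O(dim_lights).
Premise 5, O(¬grant_access → ¬dim_lights), contraposes to O(dim_lights → grant_access); with O(dim_lights) we get O(grant_access).
The contrapositive of premise 4 (O(¬review_dataset → ¬grant_access)) is O(grant_access → review_dataset), and O(grant_access) is already established, so O(review_dataset).
Premise 2 does not contribute to this derivation.
So O(review_dataset) holds, i.e. F(¬review_dataset). The claim follows.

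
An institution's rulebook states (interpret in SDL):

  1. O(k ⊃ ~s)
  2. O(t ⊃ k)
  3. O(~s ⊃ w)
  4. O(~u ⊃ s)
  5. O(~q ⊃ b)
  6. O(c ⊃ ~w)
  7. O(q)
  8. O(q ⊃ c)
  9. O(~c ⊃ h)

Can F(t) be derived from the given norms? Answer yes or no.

Yes

Premise 7 gives O(q).
Applying K to premise 8 (O(q ⊃ c)) and O(q) yields O(c).
From O(c) and premise 6, O(c ⊃ ~w), we obtain O(~w).
Premise 3 is O(~s ⊃ w); contrapositively O(~w ⊃ s). Since O(~w) holds, K gives O(s).
Premise 1 is O(k ⊃ ~s); contrapositively O(s ⊃ ~k). Since O(s) holds, K gives O(~k).
Premise 2 is O(t ⊃ k); contrapositively O(~k ⊃ ~t). Since O(~k) holds, K gives O(~t).
Premises 4, 5, 9 do not contribute to this derivation.
So O(~t) holds, i.e. F(t). The claim follows.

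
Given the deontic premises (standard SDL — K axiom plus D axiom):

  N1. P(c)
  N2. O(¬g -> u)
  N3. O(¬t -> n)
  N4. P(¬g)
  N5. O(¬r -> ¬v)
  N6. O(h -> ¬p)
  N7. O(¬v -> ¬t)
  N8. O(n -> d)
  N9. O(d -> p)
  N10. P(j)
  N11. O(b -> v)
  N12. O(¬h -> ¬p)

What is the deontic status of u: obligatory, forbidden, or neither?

Neither

Premise 2 is O(¬g -> u), but O(¬g) is not derivable from the premises (the permission P(¬g) asserts only ¬O(g), not O(¬g)), so it does not yield O(u).
No premise or chain of K-axiom applications forces O(u), and none forces O(¬u). So u is neither obligatory nor forbidden under these norms.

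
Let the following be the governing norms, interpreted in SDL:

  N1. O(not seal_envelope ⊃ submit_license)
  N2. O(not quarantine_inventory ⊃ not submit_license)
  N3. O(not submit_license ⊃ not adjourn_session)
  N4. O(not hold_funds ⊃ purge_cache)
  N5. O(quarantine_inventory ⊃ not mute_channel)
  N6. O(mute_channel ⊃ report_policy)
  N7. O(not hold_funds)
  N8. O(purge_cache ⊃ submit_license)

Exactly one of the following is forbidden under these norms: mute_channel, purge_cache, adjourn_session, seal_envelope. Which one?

Premise 7 gives O(not hold_funds).
From O(not hold_funds) and premise 4, O(not hold_funds ⊃ purge_cache), we obtain O(purge_cache).
Premise 8 is O(purge_cache ⊃ submit_license); since O(purge_cache), deontic closure gives O(submit_license).
Premise 2, O(not quarantine_inventory ⊃ not submit_license), contraposes to O(submit_license ⊃ quarantine_inventory); with O(submit_license) we get O(quarantine_inventory).
Premise 5 is O(quarantine_inventory ⊃ not mute_channel); since O(quarantine_inventory), deontic closure gives O(not mute_channel).
So O(not mute_channel) holds, i.e. mute_channel is forbidden. None of the other listed options is forbidden under the premises.

mute_channel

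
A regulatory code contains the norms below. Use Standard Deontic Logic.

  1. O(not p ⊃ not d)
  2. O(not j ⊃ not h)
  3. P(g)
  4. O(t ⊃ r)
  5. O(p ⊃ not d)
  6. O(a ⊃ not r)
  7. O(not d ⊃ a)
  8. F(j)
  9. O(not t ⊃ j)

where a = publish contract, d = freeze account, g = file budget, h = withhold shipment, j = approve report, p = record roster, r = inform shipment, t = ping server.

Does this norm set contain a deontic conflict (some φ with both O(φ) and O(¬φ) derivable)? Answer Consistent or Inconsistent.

Inconsistent

Premises 1 and 5 are O(not p ⊃ not d) and O(p ⊃ not d); every ideal world satisfies not p or p, so in either case not d holds — hence O(not d).
Premise 7 is O(not d ⊃ a); since O(not d), deontic closure gives O(a).
Applying K to premise 6 (O(a ⊃ not r)) and O(a) yields O(not r).
The contrapositive of premise 4 (O(t ⊃ r)) is O(not r ⊃ not t), and O(not r) is already established, so O(not t).
Applying K to premise 9 (O(not t ⊃ j)) and O(not t) yields O(j).
But premise 8, F(j), means O(not j).
We now have both O(j) and O(not j) — j is simultaneously obligatory and forbidden, violating the D-axiom.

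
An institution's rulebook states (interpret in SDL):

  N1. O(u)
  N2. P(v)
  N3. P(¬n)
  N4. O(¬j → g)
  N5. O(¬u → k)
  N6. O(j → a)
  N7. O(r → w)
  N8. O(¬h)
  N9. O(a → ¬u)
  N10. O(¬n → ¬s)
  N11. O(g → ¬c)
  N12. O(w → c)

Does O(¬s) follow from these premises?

No

Premise 10 is O(¬n → ¬s), but O(¬n) is not derivable from the premises (the permission P(¬n) asserts only ¬O(n), not O(¬n)), so it does not yield O(¬s).
No other premise forces O(¬s). An ideal world satisfying every premise can still have ¬s false, so O(¬s) is not derivable.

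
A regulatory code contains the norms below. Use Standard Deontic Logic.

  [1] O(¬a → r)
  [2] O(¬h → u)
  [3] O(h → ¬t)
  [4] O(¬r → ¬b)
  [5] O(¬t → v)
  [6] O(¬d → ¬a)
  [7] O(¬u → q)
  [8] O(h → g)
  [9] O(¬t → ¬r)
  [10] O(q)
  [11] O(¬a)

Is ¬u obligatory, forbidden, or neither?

Premise 11 gives O(¬a).
Applying K to premise 1 (O(¬a → r)) and O(¬a) yields O(r).
Premise 9 is O(¬t → ¬r); contrapositively O(r → t). Since O(r) holds, K gives O(t).
Premise 3 is O(h → ¬t); contrapositively O(t → ¬h). Since O(t) holds, K gives O(¬h).
With premise 2, O(¬h → u), the K-axiom yields O(u).
Premises 4, 5, 6, 7, 8, 10 do not contribute to this derivation.
Thus O(u), which is F(¬u): ¬u is forbidden.

Forbidden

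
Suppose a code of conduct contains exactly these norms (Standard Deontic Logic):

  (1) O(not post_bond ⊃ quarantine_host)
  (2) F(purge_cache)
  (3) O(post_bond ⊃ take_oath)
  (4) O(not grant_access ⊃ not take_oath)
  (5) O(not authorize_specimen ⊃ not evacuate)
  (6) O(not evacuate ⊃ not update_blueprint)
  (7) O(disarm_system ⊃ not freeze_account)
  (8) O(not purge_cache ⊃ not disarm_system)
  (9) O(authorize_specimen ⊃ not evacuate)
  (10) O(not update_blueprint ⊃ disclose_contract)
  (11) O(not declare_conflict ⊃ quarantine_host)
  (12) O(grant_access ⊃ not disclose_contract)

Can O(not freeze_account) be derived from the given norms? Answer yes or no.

Premise 7 is O(disarm_system ⊃ not freeze_account), but O(disarm_system) is not derivable from the premises, so it does not yield O(not freeze_account).
No other premise forces O(not freeze_account). An ideal world satisfying every premise can still have not freeze_account false, so O(not freeze_account) is not derivable.

No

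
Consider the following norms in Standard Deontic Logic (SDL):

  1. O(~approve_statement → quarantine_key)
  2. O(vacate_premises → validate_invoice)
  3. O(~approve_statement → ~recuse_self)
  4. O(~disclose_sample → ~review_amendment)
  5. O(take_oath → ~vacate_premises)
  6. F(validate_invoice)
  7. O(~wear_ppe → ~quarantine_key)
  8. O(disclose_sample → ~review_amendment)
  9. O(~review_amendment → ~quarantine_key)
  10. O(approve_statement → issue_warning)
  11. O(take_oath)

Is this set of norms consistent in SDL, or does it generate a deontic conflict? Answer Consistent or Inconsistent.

Consistent

Premise 2 is O(vacate_premises → validate_invoice), but O(vacate_premises) is not derivable from the premises, so it does not yield O(validate_invoice).
So O(validate_invoice) is not derivable, and the apparent clash with O(~validate_invoice) does not arise.
A world satisfying every obligation exists (e.g. approve_statement=true, disclose_sample=false, issue_warning=true, quarantine_key=false, recuse_self=false, review_amendment=false, take_oath=true, vacate_premises=false, validate_invoice=false, wear_ppe=false); no atom is both obligatory and forbidden, so the set is consistent.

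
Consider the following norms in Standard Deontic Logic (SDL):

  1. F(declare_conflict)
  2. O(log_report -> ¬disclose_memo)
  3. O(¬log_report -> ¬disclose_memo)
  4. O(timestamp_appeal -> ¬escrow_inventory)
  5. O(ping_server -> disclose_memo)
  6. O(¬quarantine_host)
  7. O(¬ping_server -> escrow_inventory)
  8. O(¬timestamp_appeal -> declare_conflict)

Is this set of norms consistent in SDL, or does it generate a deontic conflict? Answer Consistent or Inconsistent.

Premises 3 and 2 cover both cases: O(¬log_report -> ¬disclose_memo) and O(log_report -> ¬disclose_memo). Since ¬log_report ∨ log_report is a tautology, O(¬disclose_memo) follows.
Premise 5 is O(ping_server -> disclose_memo); contrapositively O(¬disclose_memo -> ¬ping_server). Since O(¬disclose_memo) holds, K gives O(¬ping_server).
With premise 7, O(¬ping_server -> escrow_inventory), the K-axiom yields O(escrow_inventory).
The contrapositive of premise 4 (O(timestamp_appeal -> ¬escrow_inventory)) is O(escrow_inventory -> ¬timestamp_appeal), and O(escrow_inventory) is already established, so O(¬timestamp_appeal).
Premise 8 is O(¬timestamp_appeal -> declare_conflict); since O(¬timestamp_appeal), deontic closure gives O(declare_conflict).
Yet premise 1 is F(declare_conflict), i.e. O(¬declare_conflict).
We now have both O(declare_conflict) and O(¬declare_conflict) — declare_conflict is simultaneously obligatory and forbidden, violating the D-axiom.

Inconsistent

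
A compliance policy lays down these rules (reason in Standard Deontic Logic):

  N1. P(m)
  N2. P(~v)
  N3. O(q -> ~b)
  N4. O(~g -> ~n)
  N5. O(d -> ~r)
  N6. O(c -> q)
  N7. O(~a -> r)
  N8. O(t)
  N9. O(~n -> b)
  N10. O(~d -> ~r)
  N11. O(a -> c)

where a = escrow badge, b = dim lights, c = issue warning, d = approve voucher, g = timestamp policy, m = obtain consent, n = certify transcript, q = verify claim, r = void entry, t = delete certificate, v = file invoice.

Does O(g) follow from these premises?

Yes

By case analysis on d: premise 5 gives O(d -> ~r) and premise 10 gives O(~d -> ~r), so O(~r) either way.
The contrapositive of premise 7 (O(~a -> r)) is O(~r -> a), and O(~r) is already established, so O(a).
Applying K to premise 11 (O(a -> c)) and O(a) yields O(c).
Applying K to premise 6 (O(c -> q)) and O(c) yields O(q).
With premise 3, O(q -> ~b), the K-axiom yields O(~b).
The contrapositive of premise 9 (O(~n -> b)) is O(~b -> n), and O(~b) is already established, so O(n).
Premise 4 is O(~g -> ~n); contrapositively O(n -> g). Since O(n) holds, K gives O(g).
Premises 1, 2, 8 do not contribute to this derivation.
So O(g) follows.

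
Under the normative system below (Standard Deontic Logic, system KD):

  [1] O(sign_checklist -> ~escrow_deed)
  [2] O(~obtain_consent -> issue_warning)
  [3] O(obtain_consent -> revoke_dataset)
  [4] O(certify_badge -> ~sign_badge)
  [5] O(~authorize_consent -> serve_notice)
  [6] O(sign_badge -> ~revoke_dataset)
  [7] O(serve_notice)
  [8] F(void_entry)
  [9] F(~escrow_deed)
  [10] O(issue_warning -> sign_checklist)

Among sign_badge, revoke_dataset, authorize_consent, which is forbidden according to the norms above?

sign_badge

Premise 9, F(~escrow_deed), is equivalent to O(escrow_deed).
The contrapositive of premise 1 (O(sign_checklist -> ~escrow_deed)) is O(escrow_deed -> ~sign_checklist), and O(escrow_deed) is already established, so O(~sign_checklist).
Premise 10 is O(issue_warning -> sign_checklist); contrapositively O(~sign_checklist -> ~issue_warning). Since O(~sign_checklist) holds, K gives O(~issue_warning).
Premise 2 is O(~obtain_consent -> issue_warning); contrapositively O(~issue_warning -> obtain_consent). Since O(~issue_warning) holds, K gives O(obtain_consent).
Premise 3 is O(obtain_consent -> revoke_dataset); since O(obtain_consent), deontic closure gives O(revoke_dataset).
Premise 6 is O(sign_badge -> ~revoke_dataset); contrapositively O(revoke_dataset -> ~sign_badge). Since O(revoke_dataset) holds, K gives O(~sign_badge).
So O(~sign_badge) holds, i.e. sign_badge is forbidden. None of the other listed options is forbidden under the premises.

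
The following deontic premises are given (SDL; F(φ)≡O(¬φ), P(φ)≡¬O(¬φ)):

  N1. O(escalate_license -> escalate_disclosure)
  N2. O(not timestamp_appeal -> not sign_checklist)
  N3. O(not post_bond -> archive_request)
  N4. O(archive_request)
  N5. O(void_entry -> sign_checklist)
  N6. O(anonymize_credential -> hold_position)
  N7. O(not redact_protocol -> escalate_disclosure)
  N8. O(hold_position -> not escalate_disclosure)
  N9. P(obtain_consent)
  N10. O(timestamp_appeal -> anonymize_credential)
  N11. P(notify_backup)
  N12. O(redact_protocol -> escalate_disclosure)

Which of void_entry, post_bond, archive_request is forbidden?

Premises 12 and 7 are O(redact_protocol -> escalate_disclosure) and O(not redact_protocol -> escalate_disclosure); every ideal world satisfies redact_protocol or not redact_protocol, so in either case escalate_disclosure holds — hence O(escalate_disclosure).
Premise 8 is O(hold_position -> not escalate_disclosure); contrapositively O(escalate_disclosure -> not hold_position). Since O(escalate_disclosure) holds, K gives O(not hold_position).
The contrapositive of premise 6 (O(anonymize_credential -> hold_position)) is O(not hold_position -> not anonymize_credential), and O(not hold_position) is already established, so O(not anonymize_credential).
Premise 10 is O(timestamp_appeal -> anonymize_credential); contrapositively O(not anonymize_credential -> not timestamp_appeal). Since O(not anonymize_credential) holds, K gives O(not timestamp_appeal).
With premise 2, O(not timestamp_appeal -> not sign_checklist), the K-axiom yields O(not sign_checklist).
Premise 5 is O(void_entry -> sign_checklist); contrapositively O(not sign_checklist -> not void_entry). Since O(not sign_checklist) holds, K gives O(not void_entry).
So O(not void_entry) holds, i.e. void_entry is forbidden. None of the other listed options is forbidden under the premises.

void_entry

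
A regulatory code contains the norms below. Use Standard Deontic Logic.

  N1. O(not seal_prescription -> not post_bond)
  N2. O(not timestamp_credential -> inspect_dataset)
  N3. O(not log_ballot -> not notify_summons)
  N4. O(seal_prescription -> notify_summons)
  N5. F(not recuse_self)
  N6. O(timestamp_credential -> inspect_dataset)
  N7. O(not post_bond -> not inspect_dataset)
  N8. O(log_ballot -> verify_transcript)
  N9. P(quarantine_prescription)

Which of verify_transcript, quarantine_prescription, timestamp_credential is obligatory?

verify_transcript

By case analysis on not timestamp_credential: premise 2 gives O(not timestamp_credential -> inspect_dataset) and premise 6 gives O(timestamp_credential -> inspect_dataset), so O(inspect_dataset) either way.
Premise 7 is O(not post_bond -> not inspect_dataset); contrapositively O(inspect_dataset -> post_bond). Since O(inspect_dataset) holds, K gives O(post_bond).
Premise 1 is O(not seal_prescription -> not post_bond); contrapositively O(post_bond -> seal_prescription). Since O(post_bond) holds, K gives O(seal_prescription).
With premise 4, O(seal_prescription -> notify_summons), the K-axiom yields O(notify_summons).
Premise 3 is O(not log_ballot -> not notify_summons); contrapositively O(notify_summons -> log_ballot). Since O(notify_summons) holds, K gives O(log_ballot).
Premise 8 is O(log_ballot -> verify_transcript); since O(log_ballot), deontic closure gives O(verify_transcript).
So O(verify_transcript) holds — verify_transcript is obligatory. None of the other listed options is made obligatory by any chain of premises.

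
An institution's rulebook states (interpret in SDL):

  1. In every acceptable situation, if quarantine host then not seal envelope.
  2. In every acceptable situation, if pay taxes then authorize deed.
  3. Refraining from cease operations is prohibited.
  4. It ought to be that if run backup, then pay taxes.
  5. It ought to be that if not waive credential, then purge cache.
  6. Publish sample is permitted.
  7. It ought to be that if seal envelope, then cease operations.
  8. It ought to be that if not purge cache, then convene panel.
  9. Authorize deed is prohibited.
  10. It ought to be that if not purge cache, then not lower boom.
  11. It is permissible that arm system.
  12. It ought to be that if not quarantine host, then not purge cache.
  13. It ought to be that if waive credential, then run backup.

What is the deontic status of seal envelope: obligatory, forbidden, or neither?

Premise 9 is F(authorize_deed), i.e. O(¬authorize_deed).
Premise 2 is O(pay_taxes → authorize_deed); contrapositively O(¬authorize_deed → ¬pay_taxes). Since O(¬authorize_deed) holds, K gives O(¬pay_taxes).
Premise 4 is O(run_backup → pay_taxes); contrapositively O(¬pay_taxes → ¬run_backup). Since O(¬pay_taxes) holds, K gives O(¬run_backup).
The contrapositive of premise 13 (O(waive_credential → run_backup)) is O(¬run_backup → ¬waive_credential), and O(¬run_backup) is already established, so O(¬waive_credential).
Premise 5 is O(¬waive_credential → purge_cache); since O(¬waive_credential), deontic closure gives O(purge_cache).
Premise 12, O(¬quarantine_host → ¬purge_cache), contraposes to O(purge_cache → quarantine_host); with O(purge_cache) we get O(quarantine_host).
From O(quarantine_host) and premise 1, O(quarantine_host → ¬seal_envelope), we obtain O(¬seal_envelope).
Premises 3, 6, 7, 8, 10, 11 do not contribute to this derivation.
Thus O(¬seal_envelope), which is F(seal_envelope): seal_envelope is forbidden.

Forbidden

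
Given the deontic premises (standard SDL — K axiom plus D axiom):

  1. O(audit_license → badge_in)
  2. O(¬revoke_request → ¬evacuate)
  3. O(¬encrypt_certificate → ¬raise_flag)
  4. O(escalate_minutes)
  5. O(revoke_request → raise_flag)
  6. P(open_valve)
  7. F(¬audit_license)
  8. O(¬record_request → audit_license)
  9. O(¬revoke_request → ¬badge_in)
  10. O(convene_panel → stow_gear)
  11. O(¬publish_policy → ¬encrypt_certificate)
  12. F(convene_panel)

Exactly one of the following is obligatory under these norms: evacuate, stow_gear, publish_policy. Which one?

F(¬audit_license) at premise 7 means O(audit_license).
From O(audit_license) and premise 1, O(audit_license → badge_in), we obtain O(badge_in).
Premise 9 is O(¬revoke_request → ¬badge_in); contrapositively O(badge_in → revoke_request). Since O(badge_in) holds, K gives O(revoke_request).
Applying K to premise 5 (O(revoke_request → raise_flag)) and O(revoke_request) yields O(raise_flag).
Premise 3, O(¬encrypt_certificate → ¬raise_flag), contraposes to O(raise_flag → encrypt_certificate); with O(raise_flag) we get O(encrypt_certificate).
Premise 11 is O(¬publish_policy → ¬encrypt_certificate); contrapositively O(encrypt_certificate → publish_policy). Since O(encrypt_certificate) holds, K gives O(publish_policy).
So O(publish_policy) holds — publish_policy is obligatory. None of the other listed options is made obligatory by any chain of premises.

publish_policy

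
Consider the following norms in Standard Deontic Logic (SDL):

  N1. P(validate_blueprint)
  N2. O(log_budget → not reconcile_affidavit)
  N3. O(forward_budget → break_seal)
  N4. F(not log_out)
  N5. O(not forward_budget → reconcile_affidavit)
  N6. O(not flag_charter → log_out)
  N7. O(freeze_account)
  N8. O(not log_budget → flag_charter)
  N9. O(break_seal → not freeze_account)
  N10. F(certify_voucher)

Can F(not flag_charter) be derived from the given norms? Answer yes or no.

Premise 7 gives O(freeze_account).
Premise 9 is O(break_seal → not freeze_account); contrapositively O(freeze_account → not break_seal). Since O(freeze_account) holds, K gives O(not break_seal).
Premise 3 is O(forward_budget → break_seal); contrapositively O(not break_seal → not forward_budget). Since O(not break_seal) holds, K gives O(not forward_budget).
Applying K to premise 5 (O(not forward_budget → reconcile_affidavit)) and O(not forward_budget) yields O(reconcile_affidavit).
Premise 2 is O(log_budget → not reconcile_affidavit); contrapositively O(reconcile_affidavit → not log_budget). Since O(reconcile_affidavit) holds, K gives O(not log_budget).
From O(not log_budget) and premise 8, O(not log_budget → flag_charter), we obtain O(flag_charter).
Premises 1, 4, 6, 10 do not contribute to this derivation.
So O(flag_charter) holds, i.e. F(not flag_charter). The claim follows.

Yes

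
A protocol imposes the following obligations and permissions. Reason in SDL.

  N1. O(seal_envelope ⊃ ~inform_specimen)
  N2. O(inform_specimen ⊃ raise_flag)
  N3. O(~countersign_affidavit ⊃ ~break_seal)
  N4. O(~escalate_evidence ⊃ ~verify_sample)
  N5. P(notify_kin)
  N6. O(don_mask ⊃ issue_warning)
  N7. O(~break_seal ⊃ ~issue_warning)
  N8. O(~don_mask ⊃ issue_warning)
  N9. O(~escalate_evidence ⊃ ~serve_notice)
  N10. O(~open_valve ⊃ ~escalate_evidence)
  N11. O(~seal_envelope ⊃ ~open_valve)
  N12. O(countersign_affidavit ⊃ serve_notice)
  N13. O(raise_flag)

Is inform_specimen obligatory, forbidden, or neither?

Forbidden

Premises 8 and 6 cover both cases: O(~don_mask ⊃ issue_warning) and O(don_mask ⊃ issue_warning). Since ~don_mask ∨ don_mask is a tautology, O(issue_warning) follows.
Premise 7 is O(~break_seal ⊃ ~issue_warning); contrapositively O(issue_warning ⊃ break_seal). Since O(issue_warning) holds, K gives O(break_seal).
Premise 3, O(~countersign_affidavit ⊃ ~break_seal), contraposes to O(break_seal ⊃ countersign_affidavit); with O(break_seal) we get O(countersign_affidavit).
Premise 12 is O(countersign_affidavit ⊃ serve_notice); since O(countersign_affidavit), deontic closure gives O(serve_notice).
Premise 9, O(~escalate_evidence ⊃ ~serve_notice), contraposes to O(serve_notice ⊃ escalate_evidence); with O(serve_notice) we get O(escalate_evidence).
The contrapositive of premise 10 (O(~open_valve ⊃ ~escalate_evidence)) is O(escalate_evidence ⊃ open_valve), and O(escalate_evidence) is already established, so O(open_valve).
The contrapositive of premise 11 (O(~seal_envelope ⊃ ~open_valve)) is O(open_valve ⊃ seal_envelope), and O(open_valve) is already established, so O(seal_envelope).
Premise 1 is O(seal_envelope ⊃ ~inform_specimen); since O(seal_envelope), deontic closure gives O(~inform_specimen).
Premises 2, 4, 5, 13 do not contribute to this derivation.
Thus O(~inform_specimen), which is F(inform_specimen): inform_specimen is forbidden.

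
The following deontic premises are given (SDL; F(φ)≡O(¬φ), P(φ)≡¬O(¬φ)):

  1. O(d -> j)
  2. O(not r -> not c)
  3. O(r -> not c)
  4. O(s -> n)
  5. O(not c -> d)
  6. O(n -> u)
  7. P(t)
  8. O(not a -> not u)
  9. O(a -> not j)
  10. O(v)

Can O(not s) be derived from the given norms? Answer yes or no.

Yes

Premises 2 and 3 are O(not r -> not c) and O(r -> not c); every ideal world satisfies not r or r, so in either case not c holds — hence O(not c).
Premise 5 is O(not c -> d); since O(not c), deontic closure gives O(d).
From O(d) and premise 1, O(d -> j), we obtain O(j).
The contrapositive of premise 9 (O(a -> not j)) is O(j -> not a), and O(j) is already established, so O(not a).
From O(not a) and premise 8, O(not a -> not u), we obtain O(not u).
Premise 6, O(n -> u), contraposes to O(not u -> not n); with O(not u) we get O(not n).
Premise 4 is O(s -> n); contrapositively O(not n -> not s). Since O(not n) holds, K gives O(not s).
Premises 7, 10 do not contribute to this derivation.
So O(not s) follows.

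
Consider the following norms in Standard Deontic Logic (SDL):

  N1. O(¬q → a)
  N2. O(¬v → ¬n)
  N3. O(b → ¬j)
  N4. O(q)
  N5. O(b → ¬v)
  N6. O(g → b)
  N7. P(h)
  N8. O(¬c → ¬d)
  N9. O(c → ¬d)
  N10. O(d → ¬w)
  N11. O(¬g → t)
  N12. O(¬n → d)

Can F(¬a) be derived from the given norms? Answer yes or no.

No

Premise 1 is O(¬q → a), but O(¬q) is not derivable from the premises, so it does not yield O(a).
No other premise forces O(a). An ideal world satisfying every premise can still have ¬a true, so F(¬a) is not derivable.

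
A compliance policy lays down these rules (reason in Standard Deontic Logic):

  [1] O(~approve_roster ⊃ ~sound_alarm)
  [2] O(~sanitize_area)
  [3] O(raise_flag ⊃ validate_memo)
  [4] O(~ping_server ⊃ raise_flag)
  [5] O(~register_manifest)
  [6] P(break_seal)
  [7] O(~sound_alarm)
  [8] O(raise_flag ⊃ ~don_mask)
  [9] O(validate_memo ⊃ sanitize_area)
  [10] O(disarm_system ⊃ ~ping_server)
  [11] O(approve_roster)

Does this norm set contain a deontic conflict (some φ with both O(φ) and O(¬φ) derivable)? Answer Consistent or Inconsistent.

Premise 1 is O(~approve_roster ⊃ ~sound_alarm); even if O(~sound_alarm) held, inferring O(~approve_roster) would be affirming the consequent — invalid.
So O(~approve_roster) is not derivable, and the apparent clash with O(approve_roster) does not arise.
A world satisfying every obligation exists (e.g. approve_roster=true, break_seal=false, disarm_system=false, don_mask=false, ping_server=true, raise_flag=false, register_manifest=false, sanitize_area=false, sound_alarm=false, validate_memo=false); no atom is both obligatory and forbidden, so the set is consistent.

Consistent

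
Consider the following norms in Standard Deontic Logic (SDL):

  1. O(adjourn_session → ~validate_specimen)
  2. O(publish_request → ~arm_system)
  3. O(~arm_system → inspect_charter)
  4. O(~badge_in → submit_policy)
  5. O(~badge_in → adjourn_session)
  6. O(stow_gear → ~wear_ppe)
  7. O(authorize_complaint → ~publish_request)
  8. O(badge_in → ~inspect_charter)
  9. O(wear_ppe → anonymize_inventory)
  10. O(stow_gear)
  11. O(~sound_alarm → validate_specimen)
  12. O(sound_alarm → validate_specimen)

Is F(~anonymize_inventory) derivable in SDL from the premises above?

Premise 9 is O(wear_ppe → anonymize_inventory), but O(wear_ppe) is not derivable from the premises, so it does not yield O(anonymize_inventory).
No other premise forces O(anonymize_inventory). An ideal world satisfying every premise can still have ~anonymize_inventory true, so F(~anonymize_inventory) is not derivable.

No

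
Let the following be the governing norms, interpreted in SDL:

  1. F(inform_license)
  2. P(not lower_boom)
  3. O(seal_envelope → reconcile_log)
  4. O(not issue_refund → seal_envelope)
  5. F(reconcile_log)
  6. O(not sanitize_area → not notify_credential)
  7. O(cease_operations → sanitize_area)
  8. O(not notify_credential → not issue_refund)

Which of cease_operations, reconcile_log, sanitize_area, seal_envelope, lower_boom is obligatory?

sanitize_area

Premise 5, F(reconcile_log), is equivalent to O(not reconcile_log).
Premise 3, O(seal_envelope → reconcile_log), contraposes to O(not reconcile_log → not seal_envelope); with O(not reconcile_log) we get O(not seal_envelope).
Premise 4 is O(not issue_refund → seal_envelope); contrapositively O(not seal_envelope → issue_refund). Since O(not seal_envelope) holds, K gives O(issue_refund).
Premise 8, O(not notify_credential → not issue_refund), contraposes to O(issue_refund → notify_credential); with O(issue_refund) we get O(notify_credential).
Premise 6, O(not sanitize_area → not notify_credential), contraposes to O(notify_credential → sanitize_area); with O(notify_credential) we get O(sanitize_area).
So O(sanitize_area) holds — sanitize_area is obligatory. None of the other listed options is made obligatory by any chain of premises.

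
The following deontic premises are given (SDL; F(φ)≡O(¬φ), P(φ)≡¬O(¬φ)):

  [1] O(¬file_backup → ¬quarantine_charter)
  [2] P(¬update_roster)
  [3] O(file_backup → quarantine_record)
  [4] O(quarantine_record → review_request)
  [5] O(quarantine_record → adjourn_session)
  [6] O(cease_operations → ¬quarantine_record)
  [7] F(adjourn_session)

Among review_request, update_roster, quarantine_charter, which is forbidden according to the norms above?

F(adjourn_session) at premise 7 means O(¬adjourn_session).
Premise 5 is O(quarantine_record → adjourn_session); contrapositively O(¬adjourn_session → ¬quarantine_record). Since O(¬adjourn_session) holds, K gives O(¬quarantine_record).
Premise 3, O(file_backup → quarantine_record), contraposes to O(¬quarantine_record → ¬file_backup); with O(¬quarantine_record) we get O(¬file_backup).
Premise 1 is O(¬file_backup → ¬quarantine_charter); since O(¬file_backup), deontic closure gives O(¬quarantine_charter).
So O(¬quarantine_charter) holds, i.e. quarantine_charter is forbidden. None of the other listed options is forbidden under the premises.

quarantine_charter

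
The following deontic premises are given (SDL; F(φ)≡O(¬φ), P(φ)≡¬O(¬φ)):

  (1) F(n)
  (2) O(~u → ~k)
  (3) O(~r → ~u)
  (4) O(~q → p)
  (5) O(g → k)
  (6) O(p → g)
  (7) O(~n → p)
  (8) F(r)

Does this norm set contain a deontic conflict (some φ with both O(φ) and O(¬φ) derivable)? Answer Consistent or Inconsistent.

Inconsistent

Premise 1 is F(n), i.e. O(~n).
Premise 7 is O(~n → p); since O(~n), deontic closure gives O(p).
From O(p) and premise 6, O(p → g), we obtain O(g).
Premise 5 is O(g → k); since O(g), deontic closure gives O(k).
Premise 2 is O(~u → ~k); contrapositively O(k → u). Since O(k) holds, K gives O(u).
Premise 3, O(~r → ~u), contraposes to O(u → r); with O(u) we get O(r).
However, F(r) at premise 8 amounts to O(~r).
We now have both O(r) and O(~r) — r is simultaneously obligatory and forbidden, violating the D-axiom.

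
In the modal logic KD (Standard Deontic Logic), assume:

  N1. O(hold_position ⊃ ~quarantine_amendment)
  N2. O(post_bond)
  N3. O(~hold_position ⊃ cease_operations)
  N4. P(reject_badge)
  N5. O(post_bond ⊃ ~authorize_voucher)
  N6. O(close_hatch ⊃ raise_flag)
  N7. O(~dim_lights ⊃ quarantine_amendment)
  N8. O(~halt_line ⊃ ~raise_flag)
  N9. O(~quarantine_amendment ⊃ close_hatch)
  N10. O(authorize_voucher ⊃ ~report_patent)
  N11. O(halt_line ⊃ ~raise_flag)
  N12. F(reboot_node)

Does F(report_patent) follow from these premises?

No

Premise 10 is O(authorize_voucher ⊃ ~report_patent), but O(authorize_voucher) is not derivable from the premises, so it does not yield O(~report_patent).
No other premise forces O(~report_patent). An ideal world satisfying every premise can still have report_patent true, so F(report_patent) is not derivable.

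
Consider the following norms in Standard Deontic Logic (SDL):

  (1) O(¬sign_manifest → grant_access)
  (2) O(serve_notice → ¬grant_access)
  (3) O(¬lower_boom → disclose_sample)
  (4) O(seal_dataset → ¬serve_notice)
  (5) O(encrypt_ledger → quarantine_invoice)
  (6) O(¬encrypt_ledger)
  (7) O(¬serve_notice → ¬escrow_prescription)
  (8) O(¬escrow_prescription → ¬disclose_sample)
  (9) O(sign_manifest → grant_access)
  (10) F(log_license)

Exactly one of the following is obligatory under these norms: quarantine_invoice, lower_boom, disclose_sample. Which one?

lower_boom

Premises 1 and 9 cover both cases: O(¬sign_manifest → grant_access) and O(sign_manifest → grant_access). Since ¬sign_manifest ∨ sign_manifest is a tautology, O(grant_access) follows.
Premise 2, O(serve_notice → ¬grant_access), contraposes to O(grant_access → ¬serve_notice); with O(grant_access) we get O(¬serve_notice).
From O(¬serve_notice) and premise 7, O(¬serve_notice → ¬escrow_prescription), we obtain O(¬escrow_prescription).
From O(¬escrow_prescription) and premise 8, O(¬escrow_prescription → ¬disclose_sample), we obtain O(¬disclose_sample).
The contrapositive of premise 3 (O(¬lower_boom → disclose_sample)) is O(¬disclose_sample → lower_boom), and O(¬disclose_sample) is already established, so O(lower_boom).
So O(lower_boom) holds — lower_boom is obligatory. None of the other listed options is made obligatory by any chain of premises.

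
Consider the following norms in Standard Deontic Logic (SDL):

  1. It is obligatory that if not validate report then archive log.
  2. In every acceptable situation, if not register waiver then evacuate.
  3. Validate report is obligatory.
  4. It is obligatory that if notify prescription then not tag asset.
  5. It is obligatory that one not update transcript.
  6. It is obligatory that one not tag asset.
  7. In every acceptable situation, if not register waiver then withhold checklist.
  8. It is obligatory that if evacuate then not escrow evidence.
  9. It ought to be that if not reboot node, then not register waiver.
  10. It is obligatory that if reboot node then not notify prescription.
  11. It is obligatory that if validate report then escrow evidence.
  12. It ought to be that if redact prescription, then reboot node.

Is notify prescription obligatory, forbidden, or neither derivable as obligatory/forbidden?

Premise 3 states O(validate_report) outright.
With premise 11, O(validate_report → escrow_evidence), the K-axiom yields O(escrow_evidence).
Premise 8 is O(evacuate → ¬escrow_evidence); contrapositively O(escrow_evidence → ¬evacuate). Since O(escrow_evidence) holds, K gives O(¬evacuate).
The contrapositive of premise 2 (O(¬register_waiver → evacuate)) is O(¬evacuate → register_waiver), and O(¬evacuate) is already established, so O(register_waiver).
Premise 9 is O(¬reboot_node → ¬register_waiver); contrapositively O(register_waiver → reboot_node). Since O(register_waiver) holds, K gives O(reboot_node).
Premise 10 is O(reboot_node → ¬notify_prescription); since O(reboot_node), deontic closure gives O(¬notify_prescription).
Premises 1, 4, 5, 6, 7, 12 do not contribute to this derivation.
Thus O(¬notify_prescription), which is F(notify_prescription): notify_prescription is forbidden.

Forbidden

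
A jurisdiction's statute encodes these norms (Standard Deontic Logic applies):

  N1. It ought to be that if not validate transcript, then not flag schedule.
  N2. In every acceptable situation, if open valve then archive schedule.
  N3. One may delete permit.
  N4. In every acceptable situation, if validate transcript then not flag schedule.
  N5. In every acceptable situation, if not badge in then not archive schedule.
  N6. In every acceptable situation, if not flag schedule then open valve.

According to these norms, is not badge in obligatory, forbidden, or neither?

Forbidden

Premises 1 and 4 are O(¬validate_transcript → ¬flag_schedule) and O(validate_transcript → ¬flag_schedule); every ideal world satisfies ¬validate_transcript or validate_transcript, so in either case ¬flag_schedule holds — hence O(¬flag_schedule).
With premise 6, O(¬flag_schedule → open_valve), the K-axiom yields O(open_valve).
Applying K to premise 2 (O(open_valve → archive_schedule)) and O(open_valve) yields O(archive_schedule).
The contrapositive of premise 5 (O(¬badge_in → ¬archive_schedule)) is O(archive_schedule → badge_in), and O(archive_schedule) is already established, so O(badge_in).
Premise 3 does not contribute to this derivation.
Thus O(badge_in), which is F(¬badge_in): ¬badge_in is forbidden.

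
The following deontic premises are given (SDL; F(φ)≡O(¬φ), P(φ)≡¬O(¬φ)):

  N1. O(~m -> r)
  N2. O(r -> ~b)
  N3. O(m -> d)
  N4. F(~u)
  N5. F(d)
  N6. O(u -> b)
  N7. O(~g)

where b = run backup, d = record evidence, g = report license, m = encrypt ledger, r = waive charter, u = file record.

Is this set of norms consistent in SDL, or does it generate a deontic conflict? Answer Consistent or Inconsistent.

Premise 4 is F(~u), i.e. O(u).
Premise 6 is O(u -> b); since O(u), deontic closure gives O(b).
The contrapositive of premise 2 (O(r -> ~b)) is O(b -> ~r), and O(b) is already established, so O(~r).
The contrapositive of premise 1 (O(~m -> r)) is O(~r -> m), and O(~r) is already established, so O(m).
From O(m) and premise 3, O(m -> d), we obtain O(d).
Yet premise 5 is F(d), i.e. O(~d).
We now have both O(d) and O(~d) — d is simultaneously obligatory and forbidden, violating the D-axiom.

Inconsistent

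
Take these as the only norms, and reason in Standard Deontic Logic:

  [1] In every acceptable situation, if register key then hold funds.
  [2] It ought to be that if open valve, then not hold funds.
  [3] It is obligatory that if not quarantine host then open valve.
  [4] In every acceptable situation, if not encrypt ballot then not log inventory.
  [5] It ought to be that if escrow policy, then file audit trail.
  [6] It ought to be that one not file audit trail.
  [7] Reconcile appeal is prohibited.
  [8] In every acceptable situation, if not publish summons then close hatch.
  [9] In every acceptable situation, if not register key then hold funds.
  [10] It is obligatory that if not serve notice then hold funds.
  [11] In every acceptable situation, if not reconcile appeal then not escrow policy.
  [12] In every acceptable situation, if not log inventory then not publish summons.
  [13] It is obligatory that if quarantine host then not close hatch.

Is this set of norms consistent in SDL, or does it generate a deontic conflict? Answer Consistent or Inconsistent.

Consistent

Premise 5 is O(escrow_policy → file_audit_trail), but O(escrow_policy) is not derivable from the premises, so it does not yield O(file_audit_trail).
So O(file_audit_trail) is not derivable, and the apparent clash with O(¬file_audit_trail) does not arise.
A world satisfying every obligation exists (e.g. close_hatch=false, encrypt_ballot=true, escrow_policy=false, file_audit_trail=false, hold_funds=true, log_inventory=true, open_valve=false, publish_summons=true, quarantine_host=true, reconcile_appeal=false, register_key=false, serve_notice=false); no atom is both obligatory and forbidden, so the set is consistent.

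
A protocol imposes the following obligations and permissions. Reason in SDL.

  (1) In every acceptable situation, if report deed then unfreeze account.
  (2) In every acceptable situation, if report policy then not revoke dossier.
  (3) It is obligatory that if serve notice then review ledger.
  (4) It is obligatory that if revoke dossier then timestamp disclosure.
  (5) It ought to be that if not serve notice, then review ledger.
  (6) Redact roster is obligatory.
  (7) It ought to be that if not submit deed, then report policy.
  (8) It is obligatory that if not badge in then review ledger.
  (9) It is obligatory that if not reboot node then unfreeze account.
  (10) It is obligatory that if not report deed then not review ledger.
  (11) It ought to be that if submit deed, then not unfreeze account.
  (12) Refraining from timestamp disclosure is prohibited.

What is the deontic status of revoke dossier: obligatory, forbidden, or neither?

Premises 3 and 5 cover both cases: O(serve_notice → review_ledger) and O(¬serve_notice → review_ledger). Since serve_notice ∨ ¬serve_notice is a tautology, O(review_ledger) follows.
Premise 10 is O(¬report_deed → ¬review_ledger); contrapositively O(review_ledger → report_deed). Since O(review_ledger) holds, K gives O(report_deed).
With premise 1, O(report_deed → unfreeze_account), the K-axiom yields O(unfreeze_account).
Premise 11, O(submit_deed → ¬unfreeze_account), contraposes to O(unfreeze_account → ¬submit_deed); with O(unfreeze_account) we get O(¬submit_deed).
Applying K to premise 7 (O(¬submit_deed → report_policy)) and O(¬submit_deed) yields O(report_policy).
Applying K to premise 2 (O(report_policy → ¬revoke_dossier)) and O(report_policy) yields O(¬revoke_dossier).
Premises 4, 6, 8, 9, 12 do not contribute to this derivation.
Thus O(¬revoke_dossier), which is F(revoke_dossier): revoke_dossier is forbidden.

Forbidden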